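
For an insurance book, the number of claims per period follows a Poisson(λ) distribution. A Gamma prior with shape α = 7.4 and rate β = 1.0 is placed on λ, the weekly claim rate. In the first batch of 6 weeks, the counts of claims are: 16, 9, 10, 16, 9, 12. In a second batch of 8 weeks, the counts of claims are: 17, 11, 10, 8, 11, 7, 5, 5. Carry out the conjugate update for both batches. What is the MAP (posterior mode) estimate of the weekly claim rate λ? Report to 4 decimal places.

With a Gamma(shape α, rate β) prior, the Poisson likelihood is conjugate: the posterior is Gamma(α + ΣXᵢ, β + n).
Batch 1: sum of counts S = 72 over n = 6 weeks.
After batch 1: Gamma(α+S, β+n) = Gamma(7.4+72, 1.0+6) = Gamma(79.4, 7.0).
Batch 2: sum of counts S = 74 over n = 8 weeks.
After batch 2: Gamma(α+S, β+n) = Gamma(79.4+74, 7.0+8) = Gamma(153.4, 15.0).
Mode of Gamma(α,β) for α≥1 is (α−1)/β = 152.4/15.0 = 10.1600.

10.1600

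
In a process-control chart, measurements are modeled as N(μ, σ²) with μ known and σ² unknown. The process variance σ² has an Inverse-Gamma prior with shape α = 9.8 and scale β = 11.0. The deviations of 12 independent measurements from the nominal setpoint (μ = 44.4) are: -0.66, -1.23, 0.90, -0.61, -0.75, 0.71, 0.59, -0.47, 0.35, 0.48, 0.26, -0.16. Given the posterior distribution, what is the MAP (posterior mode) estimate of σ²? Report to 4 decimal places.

0.8099

With known mean μ and an Inverse-Gamma(α, β) prior on σ², the Normal likelihood is conjugate: posterior is Inv-Gamma(α + n/2, β + Σ(xᵢ−μ)²/2).
Σ(xᵢ−μ)² = (-0.66)² + (-1.23)² + (0.90)² + (-0.61)² + (-0.75)² + (0.71)² + (0.59)² + (-0.47)² + (0.35)² + (0.48)² + (0.26)² + (-0.16)² = 5.2123.
Posterior: Inv-Gamma(9.8 + 12/2, 11.0 + 5.2123/2) = Inv-Gamma(15.80, 13.60615).
Mode = β/(α+1) = 13.60615/16.80 = 0.8099.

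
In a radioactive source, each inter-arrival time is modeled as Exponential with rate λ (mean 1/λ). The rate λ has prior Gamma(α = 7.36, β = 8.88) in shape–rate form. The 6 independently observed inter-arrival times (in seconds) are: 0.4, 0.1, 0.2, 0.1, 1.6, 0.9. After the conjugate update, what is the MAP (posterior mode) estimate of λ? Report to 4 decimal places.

1.0148

With a Gamma(shape α, rate β) prior on the exponential rate λ, the posterior after n observations with total T = Σxᵢ is Gamma(α+n, β+T).
Sum of observations T = 3.3 seconds; n = 6.
Posterior: Gamma(7.36+6, 8.88+3.3) = Gamma(13.36, 12.18).
Mode = (α−1)/β = 1.0148.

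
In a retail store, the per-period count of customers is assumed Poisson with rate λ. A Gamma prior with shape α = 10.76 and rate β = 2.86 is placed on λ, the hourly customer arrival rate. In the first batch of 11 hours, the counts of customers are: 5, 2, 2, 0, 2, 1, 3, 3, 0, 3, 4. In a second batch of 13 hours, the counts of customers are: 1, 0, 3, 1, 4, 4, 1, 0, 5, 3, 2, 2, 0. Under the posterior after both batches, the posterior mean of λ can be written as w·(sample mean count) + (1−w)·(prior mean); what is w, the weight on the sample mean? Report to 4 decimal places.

0.8935

With a Gamma(shape α, rate β) prior, the Poisson likelihood is conjugate: the posterior is Gamma(α + ΣXᵢ, β + n).
Total number of hours: n = 11 + 13 = 24.
Posterior mean = (α₀+S)/(β₀+n) = [n/(β₀+n)]·(S/n) + [β₀/(β₀+n)]·(α₀/β₀), so only n and β₀ enter the weight.
Weight on data w = n/(β₀+n) = 24/(2.86+24) = 24/26.86 = 0.8935.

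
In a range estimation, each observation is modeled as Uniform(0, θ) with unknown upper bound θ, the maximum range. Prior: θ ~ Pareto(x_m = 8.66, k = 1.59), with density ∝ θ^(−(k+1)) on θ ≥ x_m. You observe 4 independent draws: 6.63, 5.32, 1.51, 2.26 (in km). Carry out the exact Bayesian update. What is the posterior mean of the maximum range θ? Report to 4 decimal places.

10.5467

A Pareto(scale x_m, shape k) prior on the upper bound θ of Uniform(0, θ) is conjugate: posterior is Pareto(max(x_m, max xᵢ), k + n).
Sample maximum = 6.63; prior scale x_m = 8.66 → posterior scale = max = 8.66.
Posterior shape = 1.59 + 4 = 5.59.
E[θ|data] = k·x_m/(k−1) = 5.59·8.66/4.59 = 10.5467.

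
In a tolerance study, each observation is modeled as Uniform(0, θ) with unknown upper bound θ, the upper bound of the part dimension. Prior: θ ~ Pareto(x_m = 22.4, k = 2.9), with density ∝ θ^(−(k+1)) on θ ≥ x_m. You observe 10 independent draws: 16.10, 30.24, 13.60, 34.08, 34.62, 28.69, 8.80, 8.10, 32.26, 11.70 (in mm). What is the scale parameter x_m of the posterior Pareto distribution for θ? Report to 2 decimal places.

A Pareto(scale x_m, shape k) prior on the upper bound θ of Uniform(0, θ) is conjugate: posterior is Pareto(max(x_m, max xᵢ), k + n).
Sample maximum = 34.62; prior scale x_m = 22.4 → posterior scale = max = 34.62.
Posterior shape = 2.9 + 10 = 12.9.
Posterior scale x_m = 34.62.

34.62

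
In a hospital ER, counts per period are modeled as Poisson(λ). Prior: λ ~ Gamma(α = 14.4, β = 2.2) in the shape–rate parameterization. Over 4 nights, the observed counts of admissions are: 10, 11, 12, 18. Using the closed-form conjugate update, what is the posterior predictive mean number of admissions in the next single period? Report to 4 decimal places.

10.5484

With a Gamma(shape α, rate β) prior, the Poisson likelihood is conjugate: the posterior is Gamma(α + ΣXᵢ, β + n).
Sum of counts S = 51 over n = 4 nights.
Posterior: Gamma(α+S, β+n) = Gamma(14.4+51, 2.2+4) = Gamma(65.4, 6.2).
The predictive distribution for one future period is NegBinom with mean α/β = 10.5484.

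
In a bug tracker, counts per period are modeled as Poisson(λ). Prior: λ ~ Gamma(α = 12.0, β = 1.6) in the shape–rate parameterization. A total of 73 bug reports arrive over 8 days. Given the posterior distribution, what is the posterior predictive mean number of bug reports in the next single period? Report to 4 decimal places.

With a Gamma(shape α, rate β) prior, the Poisson likelihood is conjugate: the posterior is Gamma(α + ΣXᵢ, β + n).
Posterior: Gamma(α+S, β+n) = Gamma(12.0+73, 1.6+8) = Gamma(85.0, 9.6).
The predictive distribution for one future period is NegBinom with mean α/β = 8.8542.

8.8542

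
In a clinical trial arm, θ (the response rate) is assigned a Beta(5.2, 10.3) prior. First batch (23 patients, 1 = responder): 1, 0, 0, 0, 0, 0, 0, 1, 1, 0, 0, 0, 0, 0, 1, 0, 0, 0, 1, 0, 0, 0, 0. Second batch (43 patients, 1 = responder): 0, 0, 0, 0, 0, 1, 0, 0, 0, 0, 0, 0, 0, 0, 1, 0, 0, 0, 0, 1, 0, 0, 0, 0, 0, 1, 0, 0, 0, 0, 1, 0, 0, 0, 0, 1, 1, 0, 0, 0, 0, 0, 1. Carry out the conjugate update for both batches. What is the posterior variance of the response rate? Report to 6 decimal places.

0.002102

The Beta prior is conjugate to a Binomial/Bernoulli likelihood; the update adds successes to α and failures to β.
After batch 1: Beta(5.2+5, 10.3+18) = Beta(10.2, 28.3).
After batch 2: Beta(10.2+8, 28.3+35) = Beta(18.2, 63.3).
Var = αβ/((α+β)²(α+β+1)) = 18.2·63.3/(81.5²·82.5) = 0.002102.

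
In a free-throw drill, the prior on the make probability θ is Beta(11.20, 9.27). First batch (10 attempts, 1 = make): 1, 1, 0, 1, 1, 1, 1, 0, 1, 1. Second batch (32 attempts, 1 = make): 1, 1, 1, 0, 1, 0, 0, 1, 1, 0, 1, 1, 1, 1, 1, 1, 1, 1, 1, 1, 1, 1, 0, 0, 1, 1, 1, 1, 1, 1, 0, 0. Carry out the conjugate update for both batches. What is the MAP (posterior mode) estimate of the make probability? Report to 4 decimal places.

The Beta prior is conjugate to a Binomial/Bernoulli likelihood; the update adds successes to α and failures to β.
After batch 1: Beta(11.20+8, 9.27+2) = Beta(19.20, 11.27).
After batch 2: Beta(19.20+24, 11.27+8) = Beta(43.20, 19.27).
Mode of Beta(a,b) for a,b>1 is (a−1)/(a+b−2) = 42.20/60.47 = 0.6979.

0.6979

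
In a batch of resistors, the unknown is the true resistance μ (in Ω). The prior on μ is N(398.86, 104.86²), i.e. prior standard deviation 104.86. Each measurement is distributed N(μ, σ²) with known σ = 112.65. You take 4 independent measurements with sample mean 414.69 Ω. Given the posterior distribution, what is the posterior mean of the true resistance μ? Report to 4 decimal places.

For Normal data with known variance σ², a Normal(μ₀, σ₀²) prior on μ is conjugate. Posterior precision = 1/σ₀² + n/σ²; posterior mean is the precision-weighted average of μ₀ and x̄.
n·x̄ = 4·414.69 = 1658.76.
σ₀² = 104.86² = 10995.6196, σ² = 112.65² = 12690.0225; σ² + n·σ₀² = 12690.0225 + 4·10995.6196 = 56672.5009.
Posterior mean = (μ₀/σ₀² + n·x̄/σ²)/(1/σ₀² + n/σ²) = (σ²·μ₀ + σ₀²·n·x̄)/(σ² + n·σ₀²) = (12690.0225·398.86 + 10995.6196·1658.76)/56672.5009 = 23300636.342046/56672.5009 = 411.1454.

411.1454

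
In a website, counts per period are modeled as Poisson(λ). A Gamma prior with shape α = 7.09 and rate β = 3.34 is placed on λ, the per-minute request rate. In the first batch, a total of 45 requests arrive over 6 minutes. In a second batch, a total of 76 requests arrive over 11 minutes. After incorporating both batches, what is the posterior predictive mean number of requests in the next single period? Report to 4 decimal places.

6.2974

With a Gamma(shape α, rate β) prior, the Poisson likelihood is conjugate: the posterior is Gamma(α + ΣXᵢ, β + n).
After batch 1: Gamma(α+S, β+n) = Gamma(7.09+45, 3.34+6) = Gamma(52.09, 9.34).
After batch 2: Gamma(α+S, β+n) = Gamma(52.09+76, 9.34+11) = Gamma(128.09, 20.34).
The predictive distribution for one future period is NegBinom with mean α/β = 6.2974.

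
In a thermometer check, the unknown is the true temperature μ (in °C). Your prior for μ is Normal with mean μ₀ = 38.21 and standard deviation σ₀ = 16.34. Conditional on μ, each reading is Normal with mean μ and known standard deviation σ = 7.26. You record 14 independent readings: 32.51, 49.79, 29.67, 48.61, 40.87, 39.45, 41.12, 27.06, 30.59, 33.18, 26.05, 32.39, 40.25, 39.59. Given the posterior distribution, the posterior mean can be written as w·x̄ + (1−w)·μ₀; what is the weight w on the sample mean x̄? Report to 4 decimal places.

0.9861

For Normal data with known variance σ², a Normal(μ₀, σ₀²) prior on μ is conjugate. Posterior precision = 1/σ₀² + n/σ²; posterior mean is the precision-weighted average of μ₀ and x̄.
σ₀² = 16.34² = 266.9956, σ² = 7.26² = 52.7076. Prior precision 1/σ₀² = 1/266.9956; data precision n/σ² = 14/52.7076.
w = (n/σ²)/(1/σ₀² + n/σ²) = n·σ₀²/(σ² + n·σ₀²) = 14·266.9956/(52.7076 + 14·266.9956) = 3737.9384/3790.646 = 0.9861.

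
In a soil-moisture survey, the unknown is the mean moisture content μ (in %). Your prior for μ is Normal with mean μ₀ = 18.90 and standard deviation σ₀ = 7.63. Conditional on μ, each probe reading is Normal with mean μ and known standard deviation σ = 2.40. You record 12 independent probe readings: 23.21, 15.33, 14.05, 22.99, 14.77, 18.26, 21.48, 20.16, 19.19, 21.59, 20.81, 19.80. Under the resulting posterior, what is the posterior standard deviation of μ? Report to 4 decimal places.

For Normal data with known variance σ², a Normal(μ₀, σ₀²) prior on μ is conjugate. Posterior precision = 1/σ₀² + n/σ²; posterior mean is the precision-weighted average of μ₀ and x̄.
σ₀² = 7.63² = 58.2169, σ² = 2.40² = 5.76; σ² + n·σ₀² = 5.76 + 12·58.2169 = 704.3628.
Posterior precision = 1/σ₀² + n/σ² = 1/58.2169 + 12/5.76 = (σ² + n·σ₀²)/(σ₀²σ²) = 704.3628/(58.2169·5.76); posterior variance σₙ² = σ₀²σ²/(σ² + n·σ₀²) = 58.2169·5.76/704.3628 = 0.476075.
Posterior SD = √σₙ² = √(58.2169·5.76/704.3628) = 0.6900.

0.6900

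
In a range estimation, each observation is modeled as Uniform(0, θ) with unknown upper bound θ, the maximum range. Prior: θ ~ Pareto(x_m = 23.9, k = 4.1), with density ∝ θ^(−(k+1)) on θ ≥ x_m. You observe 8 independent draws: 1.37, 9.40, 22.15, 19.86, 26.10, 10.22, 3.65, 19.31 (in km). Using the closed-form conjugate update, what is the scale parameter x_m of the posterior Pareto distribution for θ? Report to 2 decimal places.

A Pareto(scale x_m, shape k) prior on the upper bound θ of Uniform(0, θ) is conjugate: posterior is Pareto(max(x_m, max xᵢ), k + n).
Sample maximum = 26.10; prior scale x_m = 23.9 → posterior scale = max = 26.10.
Posterior shape = 4.1 + 8 = 12.1.
Posterior scale x_m = 26.10.

26.10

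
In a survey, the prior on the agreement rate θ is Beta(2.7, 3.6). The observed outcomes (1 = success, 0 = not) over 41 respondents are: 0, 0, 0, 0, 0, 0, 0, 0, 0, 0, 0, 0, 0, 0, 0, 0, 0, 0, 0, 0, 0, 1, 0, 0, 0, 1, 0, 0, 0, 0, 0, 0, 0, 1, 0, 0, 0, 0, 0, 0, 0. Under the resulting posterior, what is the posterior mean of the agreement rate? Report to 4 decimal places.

0.1205

The Beta prior is conjugate to a Binomial/Bernoulli likelihood; the update adds successes to α and failures to β.
Posterior: Beta(α+k, β+n−k) = Beta(2.7+3, 3.6+38) = Beta(5.7, 41.6).
Posterior mean = α/(α+β) = 5.7/47.3 = 0.1205.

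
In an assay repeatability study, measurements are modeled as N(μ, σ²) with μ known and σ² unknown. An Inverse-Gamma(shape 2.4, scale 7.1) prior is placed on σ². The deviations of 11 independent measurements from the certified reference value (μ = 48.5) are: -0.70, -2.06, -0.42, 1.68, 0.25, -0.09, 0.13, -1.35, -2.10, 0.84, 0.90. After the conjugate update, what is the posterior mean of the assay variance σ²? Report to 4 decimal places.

2.1571

With known mean μ and an Inverse-Gamma(α, β) prior on σ², the Normal likelihood is conjugate: posterior is Inv-Gamma(α + n/2, β + Σ(xᵢ−μ)²/2).
Σ(xᵢ−μ)² = (-0.70)² + (-2.06)² + (-0.42)² + (1.68)² + (0.25)² + (-0.09)² + (0.13)² + (-1.35)² + (-2.10)² + (0.84)² + (0.90)² = 15.5680.
Posterior: Inv-Gamma(2.4 + 11/2, 7.1 + 15.5680/2) = Inv-Gamma(7.90, 14.88400).
E[σ²|data] = β/(α−1) = 14.88400/6.90 = 2.1571.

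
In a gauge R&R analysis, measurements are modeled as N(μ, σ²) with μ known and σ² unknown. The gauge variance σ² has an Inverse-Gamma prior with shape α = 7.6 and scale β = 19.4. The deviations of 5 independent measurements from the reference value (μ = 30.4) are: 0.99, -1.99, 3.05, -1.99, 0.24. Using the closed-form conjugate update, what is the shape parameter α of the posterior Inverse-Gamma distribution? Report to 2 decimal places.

With known mean μ and an Inverse-Gamma(α, β) prior on σ², the Normal likelihood is conjugate: posterior is Inv-Gamma(α + n/2, β + Σ(xᵢ−μ)²/2).
Σ(xᵢ−μ)² = (0.99)² + (-1.99)² + (3.05)² + (-1.99)² + (0.24)² = 18.2604.
Posterior: Inv-Gamma(7.6 + 5/2, 19.4 + 18.2604/2) = Inv-Gamma(10.10, 28.53020).
Posterior α = 10.10.

10.10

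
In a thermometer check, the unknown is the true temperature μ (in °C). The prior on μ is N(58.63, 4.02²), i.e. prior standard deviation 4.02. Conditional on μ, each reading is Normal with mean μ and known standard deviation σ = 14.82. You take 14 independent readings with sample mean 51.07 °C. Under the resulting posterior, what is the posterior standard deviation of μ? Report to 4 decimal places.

2.8214

For Normal data with known variance σ², a Normal(μ₀, σ₀²) prior on μ is conjugate. Posterior precision = 1/σ₀² + n/σ²; posterior mean is the precision-weighted average of μ₀ and x̄.
σ₀² = 4.02² = 16.1604, σ² = 14.82² = 219.6324; σ² + n·σ₀² = 219.6324 + 14·16.1604 = 445.878.
Posterior precision = 1/σ₀² + n/σ² = 1/16.1604 + 14/219.6324 = (σ² + n·σ₀²)/(σ₀²σ²) = 445.878/(16.1604·219.6324); posterior variance σₙ² = σ₀²σ²/(σ² + n·σ₀²) = 16.1604·219.6324/445.878 = 7.960356.
Posterior SD = √σₙ² = √(16.1604·219.6324/445.878) = 2.8214.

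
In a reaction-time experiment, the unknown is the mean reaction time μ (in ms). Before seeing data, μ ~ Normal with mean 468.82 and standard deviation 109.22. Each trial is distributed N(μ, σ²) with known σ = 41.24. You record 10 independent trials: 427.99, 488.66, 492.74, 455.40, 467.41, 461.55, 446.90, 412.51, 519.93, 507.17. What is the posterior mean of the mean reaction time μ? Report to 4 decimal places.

For Normal data with known variance σ², a Normal(μ₀, σ₀²) prior on μ is conjugate. Posterior precision = 1/σ₀² + n/σ²; posterior mean is the precision-weighted average of μ₀ and x̄.
Σxᵢ = 427.99 + 488.66 + 492.74 + 455.40 + 467.41 + 461.55 + 446.90 + 412.51 + 519.93 + 507.17 = 4680.26, so n·x̄ = 4680.26.
σ₀² = 109.22² = 11929.0084, σ² = 41.24² = 1700.7376; σ² + n·σ₀² = 1700.7376 + 10·11929.0084 = 120990.8216.
Posterior mean = (μ₀/σ₀² + n·x̄/σ²)/(1/σ₀² + n/σ²) = (σ²·μ₀ + σ₀²·n·x̄)/(σ² + n·σ₀²) = (1700.7376·468.82 + 11929.0084·4680.26)/120990.8216 = 56628200.655816/120990.8216 = 468.0372.

468.0372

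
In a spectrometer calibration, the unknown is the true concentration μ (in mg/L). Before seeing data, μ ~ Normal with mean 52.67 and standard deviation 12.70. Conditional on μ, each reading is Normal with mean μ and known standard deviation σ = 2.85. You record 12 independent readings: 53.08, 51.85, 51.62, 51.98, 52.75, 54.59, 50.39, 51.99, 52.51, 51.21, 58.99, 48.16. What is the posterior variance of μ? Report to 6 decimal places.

0.674046

For Normal data with known variance σ², a Normal(μ₀, σ₀²) prior on μ is conjugate. Posterior precision = 1/σ₀² + n/σ²; posterior mean is the precision-weighted average of μ₀ and x̄.
σ₀² = 12.70² = 161.29, σ² = 2.85² = 8.1225; σ² + n·σ₀² = 8.1225 + 12·161.29 = 1943.6025.
Posterior precision = 1/σ₀² + n/σ² = 1/161.29 + 12/8.1225 = (σ² + n·σ₀²)/(σ₀²σ²) = 1943.6025/(161.29·8.1225); posterior variance σₙ² = σ₀²σ²/(σ² + n·σ₀²) = 161.29·8.1225/1943.6025 = 0.674046.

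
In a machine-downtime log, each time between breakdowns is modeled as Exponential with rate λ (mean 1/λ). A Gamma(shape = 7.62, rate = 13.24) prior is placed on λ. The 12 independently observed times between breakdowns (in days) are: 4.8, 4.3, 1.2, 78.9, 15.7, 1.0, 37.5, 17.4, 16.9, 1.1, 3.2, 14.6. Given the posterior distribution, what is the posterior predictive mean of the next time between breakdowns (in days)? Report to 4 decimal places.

11.2696

With a Gamma(shape α, rate β) prior on the exponential rate λ, the posterior after n observations with total T = Σxᵢ is Gamma(α+n, β+T).
Sum of observations T = 196.6 days; n = 12.
Posterior: Gamma(7.62+12, 13.24+196.6) = Gamma(19.62, 209.84).
The predictive distribution for the next observation is Lomax; its mean is β/(α−1) = 209.84/18.62 = 11.2696.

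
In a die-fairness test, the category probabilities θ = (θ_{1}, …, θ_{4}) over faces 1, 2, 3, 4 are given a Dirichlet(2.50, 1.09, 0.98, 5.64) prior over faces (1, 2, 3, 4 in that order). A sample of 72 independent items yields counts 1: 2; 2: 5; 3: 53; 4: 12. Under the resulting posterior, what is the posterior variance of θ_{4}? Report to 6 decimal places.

0.002025

The Dirichlet prior is conjugate to the Multinomial likelihood: each posterior αⱼ = prior αⱼ + observed count nⱼ.
Posterior concentration: (4.50, 6.09, 53.98, 17.64), total = 82.21.
Var[θ_j] = α_j(Σα−α_j)/((Σα)²(Σα+1)) = 17.64·64.57/(82.21²·83.21) = 0.002025.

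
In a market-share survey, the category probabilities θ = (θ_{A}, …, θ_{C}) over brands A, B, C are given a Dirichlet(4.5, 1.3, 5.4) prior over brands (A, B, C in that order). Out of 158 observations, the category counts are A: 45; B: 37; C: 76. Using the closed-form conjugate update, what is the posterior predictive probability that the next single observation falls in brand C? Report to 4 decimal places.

The Dirichlet prior is conjugate to the Multinomial likelihood: each posterior αⱼ = prior αⱼ + observed count nⱼ.
Posterior concentration: (49.5, 38.3, 81.4), total = 169.2.
P(next = C | data) = α_{C}/Σα = 0.4811.

0.4811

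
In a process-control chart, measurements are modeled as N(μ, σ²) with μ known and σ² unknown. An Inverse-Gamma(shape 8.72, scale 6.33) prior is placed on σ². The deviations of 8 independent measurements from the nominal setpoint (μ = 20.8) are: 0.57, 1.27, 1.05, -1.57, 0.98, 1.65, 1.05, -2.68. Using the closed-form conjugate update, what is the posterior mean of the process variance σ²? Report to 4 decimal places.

1.2855

With known mean μ and an Inverse-Gamma(α, β) prior on σ², the Normal likelihood is conjugate: posterior is Inv-Gamma(α + n/2, β + Σ(xᵢ−μ)²/2).
Σ(xᵢ−μ)² = (0.57)² + (1.27)² + (1.05)² + (-1.57)² + (0.98)² + (1.65)² + (1.05)² + (-2.68)² = 17.4730.
Posterior: Inv-Gamma(8.72 + 8/2, 6.33 + 17.4730/2) = Inv-Gamma(12.72, 15.06650).
E[σ²|data] = β/(α−1) = 15.06650/11.72 = 1.2855.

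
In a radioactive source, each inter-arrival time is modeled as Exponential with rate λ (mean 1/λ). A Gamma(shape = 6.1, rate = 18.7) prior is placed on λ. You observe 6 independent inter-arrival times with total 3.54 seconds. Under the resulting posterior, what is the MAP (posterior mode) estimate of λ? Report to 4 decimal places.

0.4991

With a Gamma(shape α, rate β) prior on the exponential rate λ, the posterior after n observations with total T = Σxᵢ is Gamma(α+n, β+T).
Posterior: Gamma(6.1+6, 18.7+3.54) = Gamma(12.1, 22.24).
Mode = (α−1)/β = 0.4991.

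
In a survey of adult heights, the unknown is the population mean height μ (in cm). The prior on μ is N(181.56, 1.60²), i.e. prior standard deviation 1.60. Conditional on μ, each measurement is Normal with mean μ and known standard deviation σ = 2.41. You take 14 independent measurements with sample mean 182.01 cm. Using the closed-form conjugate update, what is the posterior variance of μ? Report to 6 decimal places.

For Normal data with known variance σ², a Normal(μ₀, σ₀²) prior on μ is conjugate. Posterior precision = 1/σ₀² + n/σ²; posterior mean is the precision-weighted average of μ₀ and x̄.
σ₀² = 1.60² = 2.56, σ² = 2.41² = 5.8081; σ² + n·σ₀² = 5.8081 + 14·2.56 = 41.6481.
Posterior precision = 1/σ₀² + n/σ² = 1/2.56 + 14/5.8081 = (σ² + n·σ₀²)/(σ₀²σ²) = 41.6481/(2.56·5.8081); posterior variance σₙ² = σ₀²σ²/(σ² + n·σ₀²) = 2.56·5.8081/41.6481 = 0.357009.

0.357009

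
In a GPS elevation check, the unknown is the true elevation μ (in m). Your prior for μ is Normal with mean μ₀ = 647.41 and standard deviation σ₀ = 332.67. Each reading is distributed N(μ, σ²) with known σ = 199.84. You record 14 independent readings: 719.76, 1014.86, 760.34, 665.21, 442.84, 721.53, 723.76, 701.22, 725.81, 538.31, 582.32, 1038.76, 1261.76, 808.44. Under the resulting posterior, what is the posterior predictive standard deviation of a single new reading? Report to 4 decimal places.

For Normal data with known variance σ², a Normal(μ₀, σ₀²) prior on μ is conjugate. Posterior precision = 1/σ₀² + n/σ²; posterior mean is the precision-weighted average of μ₀ and x̄.
σ₀² = 332.67² = 110669.3289, σ² = 199.84² = 39936.0256; σ² + n·σ₀² = 39936.0256 + 14·110669.3289 = 1589306.6302.
Posterior precision = 1/σ₀² + n/σ² = 1/110669.3289 + 14/39936.0256 = (σ² + n·σ₀²)/(σ₀²σ²) = 1589306.6302/(110669.3289·39936.0256); posterior variance σₙ² = σ₀²σ²/(σ² + n·σ₀²) = 110669.3289·39936.0256/1589306.6302 = 2780.893924.
Predictive variance for one new observation = σₙ² + σ² = 110669.3289·39936.0256/1589306.6302 + 39936.0256 = σ²·(σ₀² + 1589306.6302)/1589306.6302 = 39936.0256·1699975.9591/1589306.6302 = 42716.919524; SD = √(39936.0256·1699975.9591/1589306.6302) = 206.6807.

206.6807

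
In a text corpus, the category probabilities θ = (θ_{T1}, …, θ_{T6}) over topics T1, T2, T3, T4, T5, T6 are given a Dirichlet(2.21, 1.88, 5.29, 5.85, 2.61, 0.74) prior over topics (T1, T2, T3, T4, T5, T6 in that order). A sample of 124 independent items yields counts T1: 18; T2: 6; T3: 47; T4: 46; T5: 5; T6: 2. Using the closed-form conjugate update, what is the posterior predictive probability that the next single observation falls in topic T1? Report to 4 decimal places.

0.1417

The Dirichlet prior is conjugate to the Multinomial likelihood: each posterior αⱼ = prior αⱼ + observed count nⱼ.
Posterior concentration: (20.21, 7.88, 52.29, 51.85, 7.61, 2.74), total = 142.58.
P(next = T1 | data) = α_{T1}/Σα = 0.1417.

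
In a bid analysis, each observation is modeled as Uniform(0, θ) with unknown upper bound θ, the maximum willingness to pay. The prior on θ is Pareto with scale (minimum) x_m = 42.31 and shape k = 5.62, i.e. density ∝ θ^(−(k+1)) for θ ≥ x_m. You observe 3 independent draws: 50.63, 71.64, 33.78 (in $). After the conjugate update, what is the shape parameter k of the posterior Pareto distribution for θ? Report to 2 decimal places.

A Pareto(scale x_m, shape k) prior on the upper bound θ of Uniform(0, θ) is conjugate: posterior is Pareto(max(x_m, max xᵢ), k + n).
Sample maximum = 71.64; prior scale x_m = 42.31 → posterior scale = max = 71.64.
Posterior shape = 5.62 + 3 = 8.62.
Posterior shape k = 8.62.

8.62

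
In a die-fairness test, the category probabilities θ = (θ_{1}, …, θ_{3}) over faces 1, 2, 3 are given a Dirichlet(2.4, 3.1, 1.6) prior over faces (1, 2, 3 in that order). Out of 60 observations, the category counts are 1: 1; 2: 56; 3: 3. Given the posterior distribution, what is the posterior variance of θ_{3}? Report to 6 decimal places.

0.000938

The Dirichlet prior is conjugate to the Multinomial likelihood: each posterior αⱼ = prior αⱼ + observed count nⱼ.
Posterior concentration: (3.4, 59.1, 4.6), total = 67.1.
Var[θ_j] = α_j(Σα−α_j)/((Σα)²(Σα+1)) = 4.6·62.5/(67.1²·68.1) = 0.000938.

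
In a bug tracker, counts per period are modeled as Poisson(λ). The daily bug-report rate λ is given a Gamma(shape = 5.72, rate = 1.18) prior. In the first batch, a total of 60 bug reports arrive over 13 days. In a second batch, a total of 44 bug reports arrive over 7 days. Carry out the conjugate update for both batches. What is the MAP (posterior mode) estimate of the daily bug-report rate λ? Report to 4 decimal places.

With a Gamma(shape α, rate β) prior, the Poisson likelihood is conjugate: the posterior is Gamma(α + ΣXᵢ, β + n).
After batch 1: Gamma(α+S, β+n) = Gamma(5.72+60, 1.18+13) = Gamma(65.72, 14.18).
After batch 2: Gamma(α+S, β+n) = Gamma(65.72+44, 14.18+7) = Gamma(109.72, 21.18).
Mode of Gamma(α,β) for α≥1 is (α−1)/β = 108.72/21.18 = 5.1331.

5.1331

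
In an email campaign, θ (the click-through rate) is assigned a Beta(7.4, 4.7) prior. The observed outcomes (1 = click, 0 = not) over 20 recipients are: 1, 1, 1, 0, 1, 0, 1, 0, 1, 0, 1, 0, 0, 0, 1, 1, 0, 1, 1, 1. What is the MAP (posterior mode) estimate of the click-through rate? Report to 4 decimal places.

The Beta prior is conjugate to a Binomial/Bernoulli likelihood; the update adds successes to α and failures to β.
Posterior: Beta(α+k, β+n−k) = Beta(7.4+12, 4.7+8) = Beta(19.4, 12.7).
Mode of Beta(a,b) for a,b>1 is (a−1)/(a+b−2) = 18.4/30.1 = 0.6113.

0.6113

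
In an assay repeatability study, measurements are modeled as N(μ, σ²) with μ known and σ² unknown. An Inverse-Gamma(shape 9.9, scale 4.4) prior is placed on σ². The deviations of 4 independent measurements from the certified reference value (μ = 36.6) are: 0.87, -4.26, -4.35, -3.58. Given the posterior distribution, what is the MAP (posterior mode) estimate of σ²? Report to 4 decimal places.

2.3040

With known mean μ and an Inverse-Gamma(α, β) prior on σ², the Normal likelihood is conjugate: posterior is Inv-Gamma(α + n/2, β + Σ(xᵢ−μ)²/2).
Σ(xᵢ−μ)² = (0.87)² + (-4.26)² + (-4.35)² + (-3.58)² = 50.6434.
Posterior: Inv-Gamma(9.9 + 4/2, 4.4 + 50.6434/2) = Inv-Gamma(11.90, 29.72170).
Mode = β/(α+1) = 29.72170/12.90 = 2.3040.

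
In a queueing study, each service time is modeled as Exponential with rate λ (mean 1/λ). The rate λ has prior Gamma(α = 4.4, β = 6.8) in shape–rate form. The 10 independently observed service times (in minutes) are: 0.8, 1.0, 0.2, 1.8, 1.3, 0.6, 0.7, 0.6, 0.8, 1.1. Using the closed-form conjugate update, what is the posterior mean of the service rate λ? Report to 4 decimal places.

0.9172

With a Gamma(shape α, rate β) prior on the exponential rate λ, the posterior after n observations with total T = Σxᵢ is Gamma(α+n, β+T).
Sum of observations T = 8.9 minutes; n = 10.
Posterior: Gamma(4.4+10, 6.8+8.9) = Gamma(14.4, 15.7).
Posterior mean of λ = α/β = 14.4/15.7 = 0.9172.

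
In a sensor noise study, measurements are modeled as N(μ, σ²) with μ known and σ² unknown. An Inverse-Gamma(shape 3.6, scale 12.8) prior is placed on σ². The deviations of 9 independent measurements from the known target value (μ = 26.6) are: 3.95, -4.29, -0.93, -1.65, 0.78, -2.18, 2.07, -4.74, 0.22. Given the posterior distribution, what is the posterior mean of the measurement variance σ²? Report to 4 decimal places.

With known mean μ and an Inverse-Gamma(α, β) prior on σ², the Normal likelihood is conjugate: posterior is Inv-Gamma(α + n/2, β + Σ(xᵢ−μ)²/2).
Σ(xᵢ−μ)² = (3.95)² + (-4.29)² + (-0.93)² + (-1.65)² + (0.78)² + (-2.18)² + (2.07)² + (-4.74)² + (0.22)² = 69.7557.
Posterior: Inv-Gamma(3.6 + 9/2, 12.8 + 69.7557/2) = Inv-Gamma(8.10, 47.67785).
E[σ²|data] = β/(α−1) = 47.67785/7.10 = 6.7152.

6.7152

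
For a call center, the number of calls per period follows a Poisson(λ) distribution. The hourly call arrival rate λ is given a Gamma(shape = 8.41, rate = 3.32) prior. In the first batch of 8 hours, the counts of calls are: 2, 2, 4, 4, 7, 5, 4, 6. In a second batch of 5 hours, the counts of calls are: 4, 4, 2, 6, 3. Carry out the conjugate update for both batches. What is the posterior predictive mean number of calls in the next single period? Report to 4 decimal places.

With a Gamma(shape α, rate β) prior, the Poisson likelihood is conjugate: the posterior is Gamma(α + ΣXᵢ, β + n).
Batch 1: sum of counts S = 34 over n = 8 hours.
After batch 1: Gamma(α+S, β+n) = Gamma(8.41+34, 3.32+8) = Gamma(42.41, 11.32).
Batch 2: sum of counts S = 19 over n = 5 hours.
After batch 2: Gamma(α+S, β+n) = Gamma(42.41+19, 11.32+5) = Gamma(61.41, 16.32).
The predictive distribution for one future period is NegBinom with mean α/β = 3.7629.

3.7629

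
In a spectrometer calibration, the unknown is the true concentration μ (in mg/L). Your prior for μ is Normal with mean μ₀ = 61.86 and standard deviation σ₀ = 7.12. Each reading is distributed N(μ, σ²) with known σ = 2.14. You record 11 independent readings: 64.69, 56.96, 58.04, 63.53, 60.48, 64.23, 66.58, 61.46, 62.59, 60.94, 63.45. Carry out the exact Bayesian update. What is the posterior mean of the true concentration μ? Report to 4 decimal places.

For Normal data with known variance σ², a Normal(μ₀, σ₀²) prior on μ is conjugate. Posterior precision = 1/σ₀² + n/σ²; posterior mean is the precision-weighted average of μ₀ and x̄.
Σxᵢ = 64.69 + 56.96 + 58.04 + 63.53 + 60.48 + 64.23 + 66.58 + 61.46 + 62.59 + 60.94 + 63.45 = 682.95, so n·x̄ = 682.95.
σ₀² = 7.12² = 50.6944, σ² = 2.14² = 4.5796; σ² + n·σ₀² = 4.5796 + 11·50.6944 = 562.218.
Posterior mean = (μ₀/σ₀² + n·x̄/σ²)/(1/σ₀² + n/σ²) = (σ²·μ₀ + σ₀²·n·x̄)/(σ² + n·σ₀²) = (4.5796·61.86 + 50.6944·682.95)/562.218 = 34905.034536/562.218 = 62.0845.

62.0845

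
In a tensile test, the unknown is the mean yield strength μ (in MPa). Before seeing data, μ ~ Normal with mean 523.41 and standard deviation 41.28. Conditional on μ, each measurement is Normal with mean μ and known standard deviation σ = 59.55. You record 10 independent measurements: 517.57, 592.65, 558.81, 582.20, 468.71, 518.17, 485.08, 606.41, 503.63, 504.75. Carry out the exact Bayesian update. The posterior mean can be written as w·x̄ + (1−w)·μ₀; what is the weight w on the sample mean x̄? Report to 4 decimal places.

0.8277

For Normal data with known variance σ², a Normal(μ₀, σ₀²) prior on μ is conjugate. Posterior precision = 1/σ₀² + n/σ²; posterior mean is the precision-weighted average of μ₀ and x̄.
σ₀² = 41.28² = 1704.0384, σ² = 59.55² = 3546.2025. Prior precision 1/σ₀² = 1/1704.0384; data precision n/σ² = 10/3546.2025.
w = (n/σ²)/(1/σ₀² + n/σ²) = n·σ₀²/(σ² + n·σ₀²) = 10·1704.0384/(3546.2025 + 10·1704.0384) = 17040.384/20586.5865 = 0.8277.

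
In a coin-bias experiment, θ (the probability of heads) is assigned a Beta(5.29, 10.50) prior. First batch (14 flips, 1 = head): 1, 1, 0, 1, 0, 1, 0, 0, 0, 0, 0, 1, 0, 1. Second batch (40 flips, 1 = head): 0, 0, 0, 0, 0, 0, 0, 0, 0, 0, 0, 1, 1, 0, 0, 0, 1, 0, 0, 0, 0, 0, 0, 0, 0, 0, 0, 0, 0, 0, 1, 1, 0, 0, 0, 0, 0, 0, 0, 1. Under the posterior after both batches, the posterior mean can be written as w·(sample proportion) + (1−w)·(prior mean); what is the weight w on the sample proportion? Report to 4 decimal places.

The Beta prior is conjugate to a Binomial/Bernoulli likelihood; the update adds successes to α and failures to β.
Total number of flips: n = 14 + 40 = 54.
Posterior mean = (α₀+k)/(α₀+β₀+n) = [n/(α₀+β₀+n)]·(k/n) + [(α₀+β₀)/(α₀+β₀+n)]·α₀/(α₀+β₀), so only n and the prior enter the weight.
The weight on the data is w = n/(α₀+β₀+n) = 54/(5.29+10.50+54) = 54/69.79 = 0.7737.

0.7737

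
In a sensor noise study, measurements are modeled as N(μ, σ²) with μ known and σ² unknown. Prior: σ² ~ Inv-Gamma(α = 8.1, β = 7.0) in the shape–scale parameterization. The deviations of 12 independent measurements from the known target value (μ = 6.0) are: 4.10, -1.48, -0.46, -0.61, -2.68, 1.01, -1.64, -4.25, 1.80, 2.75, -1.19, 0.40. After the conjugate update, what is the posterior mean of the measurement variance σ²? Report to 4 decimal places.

With known mean μ and an Inverse-Gamma(α, β) prior on σ², the Normal likelihood is conjugate: posterior is Inv-Gamma(α + n/2, β + Σ(xᵢ−μ)²/2).
Σ(xᵢ−μ)² = (4.10)² + (-1.48)² + (-0.46)² + (-0.61)² + (-2.68)² + (1.01)² + (-1.64)² + (-4.25)² + (1.80)² + (2.75)² + (-1.19)² + (0.40)² = 60.9173.
Posterior: Inv-Gamma(8.1 + 12/2, 7.0 + 60.9173/2) = Inv-Gamma(14.10, 37.45865).
E[σ²|data] = β/(α−1) = 37.45865/13.10 = 2.8594.

2.8594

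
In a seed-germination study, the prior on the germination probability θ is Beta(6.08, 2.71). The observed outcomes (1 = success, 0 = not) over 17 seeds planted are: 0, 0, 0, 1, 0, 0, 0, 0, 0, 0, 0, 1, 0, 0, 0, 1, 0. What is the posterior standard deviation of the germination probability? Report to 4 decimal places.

0.0923

The Beta prior is conjugate to a Binomial/Bernoulli likelihood; the update adds successes to α and failures to β.
Posterior: Beta(α+k, β+n−k) = Beta(6.08+3, 2.71+14) = Beta(9.08, 16.71).
Var = αβ/((α+β)²(α+β+1)) = 9.08·16.71/(25.79²·26.79) = 0.00851504; SD = √0.00851504 = 0.0923.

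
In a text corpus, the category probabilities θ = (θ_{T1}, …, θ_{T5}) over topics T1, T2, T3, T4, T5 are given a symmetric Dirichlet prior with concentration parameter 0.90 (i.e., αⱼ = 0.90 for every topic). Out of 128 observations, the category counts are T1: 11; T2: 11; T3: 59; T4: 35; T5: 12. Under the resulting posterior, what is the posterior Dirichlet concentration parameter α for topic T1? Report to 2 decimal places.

The Dirichlet prior is conjugate to the Multinomial likelihood: each posterior αⱼ = prior αⱼ + observed count nⱼ.
Posterior concentration: (11.90, 11.90, 59.90, 35.90, 12.90), total = 132.50.
α_{T1} = 0.90 + 11 = 11.90.

11.90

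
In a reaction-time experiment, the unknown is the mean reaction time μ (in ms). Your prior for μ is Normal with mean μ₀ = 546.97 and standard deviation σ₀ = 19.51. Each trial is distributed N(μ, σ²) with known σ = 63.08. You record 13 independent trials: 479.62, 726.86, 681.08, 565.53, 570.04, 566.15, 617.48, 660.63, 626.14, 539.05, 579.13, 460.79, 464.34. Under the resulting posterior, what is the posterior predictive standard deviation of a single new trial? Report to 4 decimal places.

For Normal data with known variance σ², a Normal(μ₀, σ₀²) prior on μ is conjugate. Posterior precision = 1/σ₀² + n/σ²; posterior mean is the precision-weighted average of μ₀ and x̄.
σ₀² = 19.51² = 380.6401, σ² = 63.08² = 3979.0864; σ² + n·σ₀² = 3979.0864 + 13·380.6401 = 8927.4077.
Posterior precision = 1/σ₀² + n/σ² = 1/380.6401 + 13/3979.0864 = (σ² + n·σ₀²)/(σ₀²σ²) = 8927.4077/(380.6401·3979.0864); posterior variance σₙ² = σ₀²σ²/(σ² + n·σ₀²) = 380.6401·3979.0864/8927.4077 = 169.657295.
Predictive variance for one new observation = σₙ² + σ² = 380.6401·3979.0864/8927.4077 + 3979.0864 = σ²·(σ₀² + 8927.4077)/8927.4077 = 3979.0864·9308.0478/8927.4077 = 4148.743695; SD = √(3979.0864·9308.0478/8927.4077) = 64.4107.

64.4107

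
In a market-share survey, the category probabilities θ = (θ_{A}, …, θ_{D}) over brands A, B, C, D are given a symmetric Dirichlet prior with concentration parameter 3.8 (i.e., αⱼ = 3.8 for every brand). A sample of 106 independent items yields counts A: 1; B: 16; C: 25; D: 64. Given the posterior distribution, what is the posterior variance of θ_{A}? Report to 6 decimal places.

The Dirichlet prior is conjugate to the Multinomial likelihood: each posterior αⱼ = prior αⱼ + observed count nⱼ.
Posterior concentration: (4.8, 19.8, 28.8, 67.8), total = 121.2.
Var[θ_j] = α_j(Σα−α_j)/((Σα)²(Σα+1)) = 4.8·116.4/(121.2²·122.2) = 0.000311.

0.000311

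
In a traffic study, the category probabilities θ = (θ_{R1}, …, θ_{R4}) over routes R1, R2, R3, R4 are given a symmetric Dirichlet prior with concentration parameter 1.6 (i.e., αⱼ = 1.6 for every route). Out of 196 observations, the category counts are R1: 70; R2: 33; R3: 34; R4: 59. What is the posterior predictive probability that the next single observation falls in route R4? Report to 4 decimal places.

The Dirichlet prior is conjugate to the Multinomial likelihood: each posterior αⱼ = prior αⱼ + observed count nⱼ.
Posterior concentration: (71.6, 34.6, 35.6, 60.6), total = 202.4.
P(next = R4 | data) = α_{R4}/Σα = 0.2994.

0.2994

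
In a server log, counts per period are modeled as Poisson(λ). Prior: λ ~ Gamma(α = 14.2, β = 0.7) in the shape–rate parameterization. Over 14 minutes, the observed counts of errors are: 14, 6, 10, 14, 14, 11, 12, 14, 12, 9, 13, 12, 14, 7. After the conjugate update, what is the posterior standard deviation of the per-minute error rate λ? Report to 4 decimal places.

With a Gamma(shape α, rate β) prior, the Poisson likelihood is conjugate: the posterior is Gamma(α + ΣXᵢ, β + n).
Sum of counts S = 162 over n = 14 minutes.
Posterior: Gamma(α+S, β+n) = Gamma(14.2+162, 0.7+14) = Gamma(176.2, 14.7).
SD = √α/β = √176.2/14.7 = 0.9030.

0.9030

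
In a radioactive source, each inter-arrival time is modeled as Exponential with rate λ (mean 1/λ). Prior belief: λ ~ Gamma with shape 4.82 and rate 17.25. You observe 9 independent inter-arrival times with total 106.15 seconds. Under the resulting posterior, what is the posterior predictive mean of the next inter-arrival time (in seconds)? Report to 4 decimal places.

9.6256

With a Gamma(shape α, rate β) prior on the exponential rate λ, the posterior after n observations with total T = Σxᵢ is Gamma(α+n, β+T).
Posterior: Gamma(4.82+9, 17.25+106.15) = Gamma(13.82, 123.40).
The predictive distribution for the next observation is Lomax; its mean is β/(α−1) = 123.40/12.82 = 9.6256.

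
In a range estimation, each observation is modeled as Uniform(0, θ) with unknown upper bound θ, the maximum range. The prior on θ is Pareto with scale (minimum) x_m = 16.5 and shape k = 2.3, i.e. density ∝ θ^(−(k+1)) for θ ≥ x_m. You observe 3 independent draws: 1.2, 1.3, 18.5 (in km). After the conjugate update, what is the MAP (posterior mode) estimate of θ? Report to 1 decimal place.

18.5

A Pareto(scale x_m, shape k) prior on the upper bound θ of Uniform(0, θ) is conjugate: posterior is Pareto(max(x_m, max xᵢ), k + n).
Sample maximum = 18.5; prior scale x_m = 16.5 → posterior scale = max = 18.5.
Posterior shape = 2.3 + 3 = 5.3.
The Pareto density is decreasing on [x_m, ∞), so the mode is x_m = 18.5.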